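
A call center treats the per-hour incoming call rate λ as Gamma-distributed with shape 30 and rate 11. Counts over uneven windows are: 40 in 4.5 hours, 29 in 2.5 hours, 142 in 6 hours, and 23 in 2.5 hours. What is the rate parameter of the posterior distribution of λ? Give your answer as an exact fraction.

Total count: 40 + 29 + 142 + 23 = 234.
Total exposure: 4.5 + 2.5 + 6 + 2.5 = 15.5 hours.
Conjugate update: add total count to the shape and total exposure to the rate, giving Gamma(264, 53/2).

53/2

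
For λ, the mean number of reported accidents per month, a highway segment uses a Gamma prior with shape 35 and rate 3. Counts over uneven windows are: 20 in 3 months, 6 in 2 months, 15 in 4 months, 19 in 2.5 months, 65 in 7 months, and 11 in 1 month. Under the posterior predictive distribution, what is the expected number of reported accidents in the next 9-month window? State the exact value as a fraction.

342/5

Total count: 20 + 6 + 15 + 19 + 65 + 11 = 136.
Total exposure: 3 + 2 + 4 + 2.5 + 7 + 1 = 19.5 months.
Conjugate update: add total count to the shape and total exposure to the rate, giving Gamma(171, 45/2).
Predictive mean over a 9-month window = T·E[λ|data] = 9·171/(45/2) = 342/5.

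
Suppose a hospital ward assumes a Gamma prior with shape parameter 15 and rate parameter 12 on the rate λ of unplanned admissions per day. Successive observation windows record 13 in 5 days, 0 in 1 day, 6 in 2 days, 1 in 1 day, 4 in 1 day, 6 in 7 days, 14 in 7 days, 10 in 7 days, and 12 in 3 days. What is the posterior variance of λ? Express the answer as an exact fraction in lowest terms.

Total count: 13 + 0 + 6 + 1 + 4 + 6 + 14 + 10 + 12 = 66.
Total exposure: 5 + 1 + 2 + 1 + 1 + 7 + 7 + 7 + 3 = 34 days.
The Gamma prior is conjugate for the Poisson rate, so λ | data ~ Gamma(15+66, 12+34) = Gamma(81, 46).
Posterior variance = α'/β'² = 81/2116.

81/2116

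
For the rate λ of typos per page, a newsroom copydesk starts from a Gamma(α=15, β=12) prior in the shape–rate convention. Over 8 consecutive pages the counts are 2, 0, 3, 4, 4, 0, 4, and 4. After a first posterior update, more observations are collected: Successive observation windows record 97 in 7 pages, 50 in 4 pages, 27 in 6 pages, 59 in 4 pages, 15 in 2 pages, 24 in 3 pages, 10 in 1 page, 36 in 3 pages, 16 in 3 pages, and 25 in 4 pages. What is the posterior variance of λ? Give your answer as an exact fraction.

395/3249

Total count: 2 + 0 + 3 + 4 + 4 + 0 + 4 + 4 = 21.
Total exposure: 8 pages.
After the first batch: Gamma(15 + 21, 12 + 8) = Gamma(36, 20).
Total count: 97 + 50 + 27 + 59 + 15 + 24 + 10 + 36 + 16 + 25 = 359.
Total exposure: 7 + 4 + 6 + 4 + 2 + 3 + 1 + 3 + 3 + 4 = 37 pages.
After the second batch: Gamma(36 + 359, 20 + 37) = Gamma(395, 57).
Posterior variance = α'/β'² = 395/3249.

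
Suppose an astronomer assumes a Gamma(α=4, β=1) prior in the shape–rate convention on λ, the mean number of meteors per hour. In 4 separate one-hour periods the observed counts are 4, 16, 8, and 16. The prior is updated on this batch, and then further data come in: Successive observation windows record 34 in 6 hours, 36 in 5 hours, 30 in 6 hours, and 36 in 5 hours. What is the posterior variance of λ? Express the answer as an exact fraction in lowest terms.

184/729

Total count: 4 + 16 + 8 + 16 = 44.
Total exposure: 4 hours.
After the first batch: Gamma(4 + 44, 1 + 4) = Gamma(48, 5).
Total count: 34 + 36 + 30 + 36 = 136.
Total exposure: 6 + 5 + 6 + 5 = 22 hours.
After the second batch: Gamma(48 + 136, 5 + 22) = Gamma(184, 27).
Posterior variance = α'/β'² = 184/729.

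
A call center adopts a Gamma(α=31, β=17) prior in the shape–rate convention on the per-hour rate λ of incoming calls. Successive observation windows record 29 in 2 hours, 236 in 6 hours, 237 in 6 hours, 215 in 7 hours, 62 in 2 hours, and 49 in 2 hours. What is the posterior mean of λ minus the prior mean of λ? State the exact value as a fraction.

Total count: 29 + 236 + 237 + 215 + 62 + 49 = 828.
Total exposure: 2 + 6 + 6 + 7 + 2 + 2 = 25 hours.
Gamma(α, β) with Poisson data over total exposure Σt gives posterior Gamma(α+Σx, β+Σt) = Gamma(859, 42).
Posterior mean = 859/42 = 859/42; prior mean = 31/17 = 31/17. Difference = 859/42 − 31/17 = 13301/714.

13301/714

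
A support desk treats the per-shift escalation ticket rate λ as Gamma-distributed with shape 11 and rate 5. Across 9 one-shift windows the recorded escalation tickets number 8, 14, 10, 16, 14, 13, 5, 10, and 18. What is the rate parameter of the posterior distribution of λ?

14

Total count: 8 + 14 + 10 + 16 + 14 + 13 + 5 + 10 + 18 = 108.
Total exposure: 9 shifts.
Conjugate update: add total count to the shape and total exposure to the rate, giving Gamma(119, 14).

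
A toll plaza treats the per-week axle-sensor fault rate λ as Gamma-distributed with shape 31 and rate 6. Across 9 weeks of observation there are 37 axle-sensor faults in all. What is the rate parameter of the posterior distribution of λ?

15

Total count 37 over total exposure 9 weeks.
By Gamma–Poisson conjugacy, the posterior is Gamma(α + Σx, β + Σt) = Gamma(31 + 37, 6 + 9) = Gamma(68, 15).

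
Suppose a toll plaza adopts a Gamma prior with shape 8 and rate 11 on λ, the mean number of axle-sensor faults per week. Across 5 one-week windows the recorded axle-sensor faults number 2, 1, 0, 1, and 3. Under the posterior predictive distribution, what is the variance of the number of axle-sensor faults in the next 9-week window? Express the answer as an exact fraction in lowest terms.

Total count: 2 + 1 + 0 + 1 + 3 = 7.
Total exposure: 5 weeks.
Gamma(α, β) with Poisson data over total exposure Σt gives posterior Gamma(α+Σx, β+Σt) = Gamma(15, 16).
The posterior predictive for a window of length T is Negative Binomial with variance T·α'·(β'+T)/β'² = 9·15·25/256 = 3375/256.

3375/256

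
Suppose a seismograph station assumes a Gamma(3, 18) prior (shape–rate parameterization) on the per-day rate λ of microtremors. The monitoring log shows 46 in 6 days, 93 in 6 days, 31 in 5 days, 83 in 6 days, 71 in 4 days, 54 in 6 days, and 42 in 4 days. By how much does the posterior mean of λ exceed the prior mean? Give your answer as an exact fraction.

Total count: 46 + 93 + 31 + 83 + 71 + 54 + 42 = 420.
Total exposure: 6 + 6 + 5 + 6 + 4 + 6 + 4 = 37 days.
By Gamma–Poisson conjugacy, the posterior is Gamma(α + Σx, β + Σt) = Gamma(3 + 420, 18 + 37) = Gamma(423, 55).
Posterior mean = 423/55 = 423/55; prior mean = 3/18 = 1/6. Difference = 423/55 − 1/6 = 2483/330.

2483/330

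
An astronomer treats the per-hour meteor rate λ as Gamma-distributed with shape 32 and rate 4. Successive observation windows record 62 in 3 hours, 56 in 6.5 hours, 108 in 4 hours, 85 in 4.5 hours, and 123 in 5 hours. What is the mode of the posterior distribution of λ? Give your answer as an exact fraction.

155/9

Total count: 62 + 56 + 108 + 85 + 123 = 434.
Total exposure: 3 + 6.5 + 4 + 4.5 + 5 = 23 hours.
Posterior: α' = 32 + 434 = 466, β' = 4 + 23 = 27.
Posterior mode = (α'−1)/β' = 465/27 = 155/9.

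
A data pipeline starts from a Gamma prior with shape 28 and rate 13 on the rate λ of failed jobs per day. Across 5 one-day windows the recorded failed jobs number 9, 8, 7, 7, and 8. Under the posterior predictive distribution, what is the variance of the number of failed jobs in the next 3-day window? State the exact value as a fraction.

469/36

Total count: 9 + 8 + 7 + 7 + 8 = 39.
Total exposure: 5 days.
Gamma(α, β) with Poisson data over total exposure Σt gives posterior Gamma(α+Σx, β+Σt) = Gamma(67, 18).
The posterior predictive for a window of length T is Negative Binomial with variance T·α'·(β'+T)/β'² = 3·67·21/324 = 469/36.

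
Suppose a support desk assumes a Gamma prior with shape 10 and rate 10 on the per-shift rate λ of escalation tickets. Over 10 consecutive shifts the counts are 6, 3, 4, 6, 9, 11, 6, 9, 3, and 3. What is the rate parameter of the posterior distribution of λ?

20

Total count: 6 + 3 + 4 + 6 + 9 + 11 + 6 + 9 + 3 + 3 = 60.
Total exposure: 10 shifts.
Gamma(α, β) with Poisson data over total exposure Σt gives posterior Gamma(α+Σx, β+Σt) = Gamma(70, 20).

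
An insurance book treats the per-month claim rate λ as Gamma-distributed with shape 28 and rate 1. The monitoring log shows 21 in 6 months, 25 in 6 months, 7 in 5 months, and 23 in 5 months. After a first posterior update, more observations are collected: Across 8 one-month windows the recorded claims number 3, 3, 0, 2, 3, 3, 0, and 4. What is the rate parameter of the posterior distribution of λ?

31

Total count: 21 + 25 + 7 + 23 = 76.
Total exposure: 6 + 6 + 5 + 5 = 22 months.
After the first batch: Gamma(28 + 76, 1 + 22) = Gamma(104, 23).
Total count: 3 + 3 + 0 + 2 + 3 + 3 + 0 + 4 = 18.
Total exposure: 8 months.
After the second batch: Gamma(104 + 18, 23 + 8) = Gamma(122, 31).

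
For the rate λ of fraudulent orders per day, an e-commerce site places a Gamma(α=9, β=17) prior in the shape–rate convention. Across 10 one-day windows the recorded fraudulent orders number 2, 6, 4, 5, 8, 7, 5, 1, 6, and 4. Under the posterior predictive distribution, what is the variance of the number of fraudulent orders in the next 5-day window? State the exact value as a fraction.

3040/243

Total count: 2 + 6 + 4 + 5 + 8 + 7 + 5 + 1 + 6 + 4 = 48.
Total exposure: 10 days.
By Gamma–Poisson conjugacy, the posterior is Gamma(α + Σx, β + Σt) = Gamma(9 + 48, 17 + 10) = Gamma(57, 27).
The posterior predictive for a window of length T is Negative Binomial with variance T·α'·(β'+T)/β'² = 5·57·32/729 = 3040/243.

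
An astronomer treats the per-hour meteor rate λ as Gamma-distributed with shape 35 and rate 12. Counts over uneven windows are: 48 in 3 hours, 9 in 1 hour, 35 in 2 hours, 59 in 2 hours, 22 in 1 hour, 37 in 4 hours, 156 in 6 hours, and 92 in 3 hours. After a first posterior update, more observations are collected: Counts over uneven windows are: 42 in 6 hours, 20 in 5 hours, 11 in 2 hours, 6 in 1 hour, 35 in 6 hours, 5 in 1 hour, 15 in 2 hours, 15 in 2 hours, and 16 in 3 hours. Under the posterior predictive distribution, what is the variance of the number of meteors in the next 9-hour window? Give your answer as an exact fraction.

Total count: 48 + 9 + 35 + 59 + 22 + 37 + 156 + 92 = 458.
Total exposure: 3 + 1 + 2 + 2 + 1 + 4 + 6 + 3 = 22 hours.
After the first batch: Gamma(35 + 458, 12 + 22) = Gamma(493, 34).
Total count: 42 + 20 + 11 + 6 + 35 + 5 + 15 + 15 + 16 = 165.
Total exposure: 6 + 5 + 2 + 1 + 6 + 1 + 2 + 2 + 3 = 28 hours.
After the second batch: Gamma(493 + 165, 34 + 28) = Gamma(658, 62).
The posterior predictive for a window of length T is Negative Binomial with variance T·α'·(β'+T)/β'² = 9·658·71/3844 = 210231/1922.

210231/1922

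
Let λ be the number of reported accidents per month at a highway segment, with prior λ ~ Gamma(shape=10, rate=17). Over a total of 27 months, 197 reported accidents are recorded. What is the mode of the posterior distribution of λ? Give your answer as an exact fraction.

Total count 197 over total exposure 27 months.
The Gamma prior is conjugate for the Poisson rate, so λ | data ~ Gamma(10+197, 17+27) = Gamma(207, 44).
Posterior mode = (α'−1)/β' = 206/44 = 103/22.

103/22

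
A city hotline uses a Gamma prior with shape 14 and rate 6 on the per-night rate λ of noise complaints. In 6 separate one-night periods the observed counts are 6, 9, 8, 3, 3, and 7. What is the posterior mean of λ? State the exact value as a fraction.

25/6

Total count: 6 + 9 + 8 + 3 + 3 + 7 = 36.
Total exposure: 6 nights.
The Gamma prior is conjugate for the Poisson rate, so λ | data ~ Gamma(14+36, 6+6) = Gamma(50, 12).
Posterior mean = α'/β' = 50/12 = 25/6.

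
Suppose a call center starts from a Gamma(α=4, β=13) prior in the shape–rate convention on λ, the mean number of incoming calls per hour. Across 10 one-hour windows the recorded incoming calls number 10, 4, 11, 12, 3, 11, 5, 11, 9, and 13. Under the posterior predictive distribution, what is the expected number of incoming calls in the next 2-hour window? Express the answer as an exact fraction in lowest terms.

186/23

Total count: 10 + 4 + 11 + 12 + 3 + 11 + 5 + 11 + 9 + 13 = 89.
Total exposure: 10 hours.
Conjugate update: add total count to the shape and total exposure to the rate, giving Gamma(93, 23).
Predictive mean over a 2-hour window = T·E[λ|data] = 2·93/23 = 186/23.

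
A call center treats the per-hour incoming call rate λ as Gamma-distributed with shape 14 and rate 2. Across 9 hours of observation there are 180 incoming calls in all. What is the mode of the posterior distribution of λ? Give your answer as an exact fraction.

Total count 180 over total exposure 9 hours.
Gamma(α, β) with Poisson data over total exposure Σt gives posterior Gamma(α+Σx, β+Σt) = Gamma(194, 11).
Posterior mode = (α'−1)/β' = 193/11.

193/11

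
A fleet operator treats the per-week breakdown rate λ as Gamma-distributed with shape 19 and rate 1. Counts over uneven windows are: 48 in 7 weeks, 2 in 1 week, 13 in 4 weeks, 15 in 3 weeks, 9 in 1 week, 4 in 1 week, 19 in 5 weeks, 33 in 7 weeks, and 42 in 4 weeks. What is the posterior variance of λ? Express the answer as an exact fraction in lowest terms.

3/17

Total count: 48 + 2 + 13 + 15 + 9 + 4 + 19 + 33 + 42 = 185.
Total exposure: 7 + 1 + 4 + 3 + 1 + 1 + 5 + 7 + 4 = 33 weeks.
The Gamma prior is conjugate for the Poisson rate, so λ | data ~ Gamma(19+185, 1+33) = Gamma(204, 34).
Posterior variance = α'/β'² = 204/1156 = 3/17.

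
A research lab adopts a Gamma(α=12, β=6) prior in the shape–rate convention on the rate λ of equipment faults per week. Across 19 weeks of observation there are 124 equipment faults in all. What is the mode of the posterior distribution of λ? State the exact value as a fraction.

27/5

Total count 124 over total exposure 19 weeks.
Gamma(α, β) with Poisson data over total exposure Σt gives posterior Gamma(α+Σx, β+Σt) = Gamma(136, 25).
Posterior mode = (α'−1)/β' = 135/25 = 27/5.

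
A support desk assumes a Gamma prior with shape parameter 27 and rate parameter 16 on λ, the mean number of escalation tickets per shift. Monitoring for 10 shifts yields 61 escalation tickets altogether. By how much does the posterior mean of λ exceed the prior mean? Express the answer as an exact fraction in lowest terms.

353/208

Total count 61 over total exposure 10 shifts.
By Gamma–Poisson conjugacy, the posterior is Gamma(α + Σx, β + Σt) = Gamma(27 + 61, 16 + 10) = Gamma(88, 26).
Posterior mean = 88/26 = 44/13; prior mean = 27/16 = 27/16. Difference = 44/13 − 27/16 = 353/208.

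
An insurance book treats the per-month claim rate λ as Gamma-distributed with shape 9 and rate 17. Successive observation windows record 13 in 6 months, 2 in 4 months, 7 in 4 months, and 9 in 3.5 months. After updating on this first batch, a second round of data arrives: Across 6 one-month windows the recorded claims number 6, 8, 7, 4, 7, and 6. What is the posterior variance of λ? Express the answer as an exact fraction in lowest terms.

104/2187

Total count: 13 + 2 + 7 + 9 = 31.
Total exposure: 6 + 4 + 4 + 3.5 = 17.5 months.
After the first batch: Gamma(9 + 31, 17 + 17.5) = Gamma(40, 69/2).
Total count: 6 + 8 + 7 + 4 + 7 + 6 = 38.
Total exposure: 6 months.
After the second batch: Gamma(40 + 38, 69/2 + 6) = Gamma(78, 81/2).
Posterior variance = α'/β'² = 78/(6561/4) = 104/2187.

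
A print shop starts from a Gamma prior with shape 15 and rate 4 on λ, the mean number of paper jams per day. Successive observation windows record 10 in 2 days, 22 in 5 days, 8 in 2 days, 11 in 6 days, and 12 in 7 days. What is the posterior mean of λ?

3

Total count: 10 + 22 + 8 + 11 + 12 = 63.
Total exposure: 2 + 5 + 2 + 6 + 7 = 22 days.
Gamma(α, β) with Poisson data over total exposure Σt gives posterior Gamma(α+Σx, β+Σt) = Gamma(78, 26).
Posterior mean = α'/β' = 78/26 = 3.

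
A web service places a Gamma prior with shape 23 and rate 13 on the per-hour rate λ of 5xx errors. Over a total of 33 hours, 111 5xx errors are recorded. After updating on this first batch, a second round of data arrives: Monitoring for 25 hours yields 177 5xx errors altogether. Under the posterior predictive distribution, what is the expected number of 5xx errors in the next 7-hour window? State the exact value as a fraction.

Total count 111 over total exposure 33 hours.
After the first batch: Gamma(23 + 111, 13 + 33) = Gamma(134, 46).
Total count 177 over total exposure 25 hours.
After the second batch: Gamma(134 + 177, 46 + 25) = Gamma(311, 71).
Predictive mean over a 7-hour window = T·E[λ|data] = 7·311/71 = 2177/71.

2177/71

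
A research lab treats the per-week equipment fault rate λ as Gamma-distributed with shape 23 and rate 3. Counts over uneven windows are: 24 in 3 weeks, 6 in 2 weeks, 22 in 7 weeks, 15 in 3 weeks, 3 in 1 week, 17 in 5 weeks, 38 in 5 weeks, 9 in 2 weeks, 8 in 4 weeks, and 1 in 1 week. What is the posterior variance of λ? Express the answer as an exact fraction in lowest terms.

83/648

Total count: 24 + 6 + 22 + 15 + 3 + 17 + 38 + 9 + 8 + 1 = 143.
Total exposure: 3 + 2 + 7 + 3 + 1 + 5 + 5 + 2 + 4 + 1 = 33 weeks.
By Gamma–Poisson conjugacy, the posterior is Gamma(α + Σx, β + Σt) = Gamma(23 + 143, 3 + 33) = Gamma(166, 36).
Posterior variance = α'/β'² = 166/1296 = 83/648.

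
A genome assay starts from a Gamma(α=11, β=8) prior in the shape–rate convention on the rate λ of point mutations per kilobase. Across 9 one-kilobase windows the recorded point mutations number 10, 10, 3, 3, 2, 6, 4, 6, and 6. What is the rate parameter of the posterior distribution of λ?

17

Total count: 10 + 10 + 3 + 3 + 2 + 6 + 4 + 6 + 6 = 50.
Total exposure: 9 kilobases.
By Gamma–Poisson conjugacy, the posterior is Gamma(α + Σx, β + Σt) = Gamma(11 + 50, 8 + 9) = Gamma(61, 17).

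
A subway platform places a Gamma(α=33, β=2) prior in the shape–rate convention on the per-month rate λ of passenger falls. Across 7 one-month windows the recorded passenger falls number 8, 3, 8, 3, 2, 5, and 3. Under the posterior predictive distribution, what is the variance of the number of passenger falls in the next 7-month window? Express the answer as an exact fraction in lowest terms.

7280/81

Total count: 8 + 3 + 8 + 3 + 2 + 5 + 3 = 32.
Total exposure: 7 months.
Posterior: α' = 33 + 32 = 65, β' = 2 + 7 = 9.
The posterior predictive for a window of length T is Negative Binomial with variance T·α'·(β'+T)/β'² = 7·65·16/81 = 7280/81.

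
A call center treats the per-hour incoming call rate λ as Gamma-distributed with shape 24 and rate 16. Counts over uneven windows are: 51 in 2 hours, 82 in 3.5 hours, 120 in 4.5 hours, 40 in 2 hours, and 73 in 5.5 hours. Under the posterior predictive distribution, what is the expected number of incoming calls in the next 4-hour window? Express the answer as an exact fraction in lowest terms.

3120/67

Total count: 51 + 82 + 120 + 40 + 73 = 366.
Total exposure: 2 + 3.5 + 4.5 + 2 + 5.5 = 17.5 hours.
Conjugate update: add total count to the shape and total exposure to the rate, giving Gamma(390, 67/2).
Predictive mean over a 4-hour window = T·E[λ|data] = 4·390/(67/2) = 3120/67.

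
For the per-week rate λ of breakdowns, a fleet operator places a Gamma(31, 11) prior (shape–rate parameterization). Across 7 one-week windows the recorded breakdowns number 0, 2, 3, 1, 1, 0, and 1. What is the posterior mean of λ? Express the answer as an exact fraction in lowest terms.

Total count: 0 + 2 + 3 + 1 + 1 + 0 + 1 = 8.
Total exposure: 7 weeks.
The Gamma prior is conjugate for the Poisson rate, so λ | data ~ Gamma(31+8, 11+7) = Gamma(39, 18).
Posterior mean = α'/β' = 39/18 = 13/6.

13/6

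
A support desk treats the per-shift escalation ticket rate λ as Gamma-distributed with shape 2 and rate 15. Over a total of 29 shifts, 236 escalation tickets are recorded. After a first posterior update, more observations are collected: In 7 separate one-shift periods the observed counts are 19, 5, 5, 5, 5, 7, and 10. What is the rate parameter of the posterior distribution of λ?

Total count 236 over total exposure 29 shifts.
After the first batch: Gamma(2 + 236, 15 + 29) = Gamma(238, 44).
Total count: 19 + 5 + 5 + 5 + 5 + 7 + 10 = 56.
Total exposure: 7 shifts.
After the second batch: Gamma(238 + 56, 44 + 7) = Gamma(294, 51).

51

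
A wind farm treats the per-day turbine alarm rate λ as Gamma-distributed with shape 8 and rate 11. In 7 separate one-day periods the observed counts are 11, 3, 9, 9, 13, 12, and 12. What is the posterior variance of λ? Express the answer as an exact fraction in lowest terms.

Total count: 11 + 3 + 9 + 9 + 13 + 12 + 12 = 69.
Total exposure: 7 days.
By Gamma–Poisson conjugacy, the posterior is Gamma(α + Σx, β + Σt) = Gamma(8 + 69, 11 + 7) = Gamma(77, 18).
Posterior variance = α'/β'² = 77/324.

77/324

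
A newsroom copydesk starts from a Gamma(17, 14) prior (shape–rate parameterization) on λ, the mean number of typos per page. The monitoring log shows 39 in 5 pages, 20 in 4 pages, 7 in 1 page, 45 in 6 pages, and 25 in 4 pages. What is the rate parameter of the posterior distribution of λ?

34

Total count: 39 + 20 + 7 + 45 + 25 = 136.
Total exposure: 5 + 4 + 1 + 6 + 4 = 20 pages.
By Gamma–Poisson conjugacy, the posterior is Gamma(α + Σx, β + Σt) = Gamma(17 + 136, 14 + 20) = Gamma(153, 34).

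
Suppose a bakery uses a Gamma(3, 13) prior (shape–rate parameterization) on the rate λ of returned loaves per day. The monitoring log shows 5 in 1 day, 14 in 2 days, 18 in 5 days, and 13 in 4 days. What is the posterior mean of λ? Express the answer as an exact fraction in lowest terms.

53/25

Total count: 5 + 14 + 18 + 13 = 50.
Total exposure: 1 + 2 + 5 + 4 = 12 days.
Posterior: α' = 3 + 50 = 53, β' = 13 + 12 = 25.
Posterior mean = α'/β' = 53/25.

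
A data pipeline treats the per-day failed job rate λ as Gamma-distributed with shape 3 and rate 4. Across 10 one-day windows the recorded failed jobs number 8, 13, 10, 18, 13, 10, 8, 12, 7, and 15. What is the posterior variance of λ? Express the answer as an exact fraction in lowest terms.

Total count: 8 + 13 + 10 + 18 + 13 + 10 + 8 + 12 + 7 + 15 = 114.
Total exposure: 10 days.
Conjugate update: add total count to the shape and total exposure to the rate, giving Gamma(117, 14).
Posterior variance = α'/β'² = 117/196.

117/196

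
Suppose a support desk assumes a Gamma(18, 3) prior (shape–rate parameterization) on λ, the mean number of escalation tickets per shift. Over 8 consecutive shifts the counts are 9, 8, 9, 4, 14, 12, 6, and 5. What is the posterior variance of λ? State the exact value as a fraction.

Total count: 9 + 8 + 9 + 4 + 14 + 12 + 6 + 5 = 67.
Total exposure: 8 shifts.
By Gamma–Poisson conjugacy, the posterior is Gamma(α + Σx, β + Σt) = Gamma(18 + 67, 3 + 8) = Gamma(85, 11).
Posterior variance = α'/β'² = 85/121.

85/121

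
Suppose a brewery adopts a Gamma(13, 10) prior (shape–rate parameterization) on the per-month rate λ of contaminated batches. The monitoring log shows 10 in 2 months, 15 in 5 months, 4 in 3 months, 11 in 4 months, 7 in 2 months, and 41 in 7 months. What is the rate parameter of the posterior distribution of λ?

Total count: 10 + 15 + 4 + 11 + 7 + 41 = 88.
Total exposure: 2 + 5 + 3 + 4 + 2 + 7 = 23 months.
Conjugate update: add total count to the shape and total exposure to the rate, giving Gamma(101, 33).

33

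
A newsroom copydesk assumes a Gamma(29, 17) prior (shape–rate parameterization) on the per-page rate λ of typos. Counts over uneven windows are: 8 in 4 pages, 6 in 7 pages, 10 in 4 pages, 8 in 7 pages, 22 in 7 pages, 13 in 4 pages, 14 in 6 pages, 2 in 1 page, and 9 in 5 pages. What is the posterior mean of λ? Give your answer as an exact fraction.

Total count: 8 + 6 + 10 + 8 + 22 + 13 + 14 + 2 + 9 = 92.
Total exposure: 4 + 7 + 4 + 7 + 7 + 4 + 6 + 1 + 5 = 45 pages.
By Gamma–Poisson conjugacy, the posterior is Gamma(α + Σx, β + Σt) = Gamma(29 + 92, 17 + 45) = Gamma(121, 62).
Posterior mean = α'/β' = 121/62.

121/62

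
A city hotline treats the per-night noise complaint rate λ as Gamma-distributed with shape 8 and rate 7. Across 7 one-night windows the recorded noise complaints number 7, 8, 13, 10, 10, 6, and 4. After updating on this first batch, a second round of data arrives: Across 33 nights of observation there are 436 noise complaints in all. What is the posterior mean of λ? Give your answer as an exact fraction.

502/47

Total count: 7 + 8 + 13 + 10 + 10 + 6 + 4 = 58.
Total exposure: 7 nights.
After the first batch: Gamma(8 + 58, 7 + 7) = Gamma(66, 14).
Total count 436 over total exposure 33 nights.
After the second batch: Gamma(66 + 436, 14 + 33) = Gamma(502, 47).
Posterior mean = α'/β' = 502/47.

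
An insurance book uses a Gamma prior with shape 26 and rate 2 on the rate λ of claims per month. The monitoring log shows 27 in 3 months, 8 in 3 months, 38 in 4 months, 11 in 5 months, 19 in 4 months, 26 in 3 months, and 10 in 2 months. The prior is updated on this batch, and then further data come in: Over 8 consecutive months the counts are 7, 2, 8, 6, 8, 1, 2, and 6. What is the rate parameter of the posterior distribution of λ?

34

Total count: 27 + 8 + 38 + 11 + 19 + 26 + 10 = 139.
Total exposure: 3 + 3 + 4 + 5 + 4 + 3 + 2 = 24 months.
After the first batch: Gamma(26 + 139, 2 + 24) = Gamma(165, 26).
Total count: 7 + 2 + 8 + 6 + 8 + 1 + 2 + 6 = 40.
Total exposure: 8 months.
After the second batch: Gamma(165 + 40, 26 + 8) = Gamma(205, 34).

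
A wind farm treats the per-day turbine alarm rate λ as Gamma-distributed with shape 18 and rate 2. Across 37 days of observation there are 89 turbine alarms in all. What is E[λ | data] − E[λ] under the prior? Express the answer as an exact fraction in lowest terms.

Total count 89 over total exposure 37 days.
By Gamma–Poisson conjugacy, the posterior is Gamma(α + Σx, β + Σt) = Gamma(18 + 89, 2 + 37) = Gamma(107, 39).
Posterior mean = 107/39 = 107/39; prior mean = 18/2 = 9. Difference = 107/39 − 9 = -244/39.

-244/39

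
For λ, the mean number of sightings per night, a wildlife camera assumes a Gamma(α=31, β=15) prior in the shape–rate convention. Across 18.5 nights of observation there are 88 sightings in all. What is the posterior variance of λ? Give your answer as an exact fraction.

476/4489

Total count 88 over total exposure 18.5 nights.
Posterior: α' = 31 + 88 = 119, β' = 15 + 18.5 = 67/2.
Posterior variance = α'/β'² = 119/(4489/4) = 476/4489.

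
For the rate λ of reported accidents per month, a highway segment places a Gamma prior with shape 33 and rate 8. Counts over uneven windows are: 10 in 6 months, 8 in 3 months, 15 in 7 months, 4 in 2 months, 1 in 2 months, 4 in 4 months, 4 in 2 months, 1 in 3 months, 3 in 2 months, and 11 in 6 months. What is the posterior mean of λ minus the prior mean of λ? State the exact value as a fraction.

-733/360

Total count: 10 + 8 + 15 + 4 + 1 + 4 + 4 + 1 + 3 + 11 = 61.
Total exposure: 6 + 3 + 7 + 2 + 2 + 4 + 2 + 3 + 2 + 6 = 37 months.
Posterior: α' = 33 + 61 = 94, β' = 8 + 37 = 45.
Posterior mean = 94/45 = 94/45; prior mean = 33/8 = 33/8. Difference = 94/45 − 33/8 = -733/360.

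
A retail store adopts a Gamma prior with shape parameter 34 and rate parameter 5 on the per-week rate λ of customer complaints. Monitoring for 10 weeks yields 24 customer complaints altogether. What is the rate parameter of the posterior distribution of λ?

15

Total count 24 over total exposure 10 weeks.
Gamma(α, β) with Poisson data over total exposure Σt gives posterior Gamma(α+Σx, β+Σt) = Gamma(58, 15).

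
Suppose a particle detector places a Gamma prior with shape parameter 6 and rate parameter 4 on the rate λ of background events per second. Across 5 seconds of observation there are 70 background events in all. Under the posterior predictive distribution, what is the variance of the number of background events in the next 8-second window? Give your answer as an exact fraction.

10336/81

Total count 70 over total exposure 5 seconds.
Gamma(α, β) with Poisson data over total exposure Σt gives posterior Gamma(α+Σx, β+Σt) = Gamma(76, 9).
The posterior predictive for a window of length T is Negative Binomial with variance T·α'·(β'+T)/β'² = 8·76·17/81 = 10336/81.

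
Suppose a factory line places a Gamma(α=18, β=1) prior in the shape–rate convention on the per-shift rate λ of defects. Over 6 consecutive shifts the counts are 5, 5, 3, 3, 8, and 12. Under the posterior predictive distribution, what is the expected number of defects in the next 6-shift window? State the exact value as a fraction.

Total count: 5 + 5 + 3 + 3 + 8 + 12 = 36.
Total exposure: 6 shifts.
Gamma(α, β) with Poisson data over total exposure Σt gives posterior Gamma(α+Σx, β+Σt) = Gamma(54, 7).
Predictive mean over a 6-shift window = T·E[λ|data] = 6·54/7 = 324/7.

324/7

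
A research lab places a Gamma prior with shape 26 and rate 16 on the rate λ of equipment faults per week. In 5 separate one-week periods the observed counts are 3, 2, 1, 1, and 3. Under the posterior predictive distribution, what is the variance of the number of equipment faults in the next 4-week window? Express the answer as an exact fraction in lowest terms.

400/49

Total count: 3 + 2 + 1 + 1 + 3 = 10.
Total exposure: 5 weeks.
The Gamma prior is conjugate for the Poisson rate, so λ | data ~ Gamma(26+10, 16+5) = Gamma(36, 21).
The posterior predictive for a window of length T is Negative Binomial with variance T·α'·(β'+T)/β'² = 4·36·25/441 = 400/49.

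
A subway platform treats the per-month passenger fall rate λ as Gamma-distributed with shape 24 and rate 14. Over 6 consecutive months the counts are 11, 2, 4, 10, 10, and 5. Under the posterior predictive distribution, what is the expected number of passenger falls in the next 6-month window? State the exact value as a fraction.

Total count: 11 + 2 + 4 + 10 + 10 + 5 = 42.
Total exposure: 6 months.
Posterior: α' = 24 + 42 = 66, β' = 14 + 6 = 20.
Predictive mean over a 6-month window = T·E[λ|data] = 6·66/20 = 99/5.

99/5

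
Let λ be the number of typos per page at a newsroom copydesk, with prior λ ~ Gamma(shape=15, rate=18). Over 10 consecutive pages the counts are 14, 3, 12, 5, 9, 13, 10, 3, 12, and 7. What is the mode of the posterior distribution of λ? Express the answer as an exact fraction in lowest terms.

51/14

Total count: 14 + 3 + 12 + 5 + 9 + 13 + 10 + 3 + 12 + 7 = 88.
Total exposure: 10 pages.
The Gamma prior is conjugate for the Poisson rate, so λ | data ~ Gamma(15+88, 18+10) = Gamma(103, 28).
Posterior mode = (α'−1)/β' = 102/28 = 51/14.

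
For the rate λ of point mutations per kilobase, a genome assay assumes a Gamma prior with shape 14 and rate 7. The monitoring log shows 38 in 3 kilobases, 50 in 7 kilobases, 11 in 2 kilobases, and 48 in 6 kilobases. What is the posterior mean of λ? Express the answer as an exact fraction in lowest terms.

Total count: 38 + 50 + 11 + 48 = 147.
Total exposure: 3 + 7 + 2 + 6 = 18 kilobases.
Conjugate update: add total count to the shape and total exposure to the rate, giving Gamma(161, 25).
Posterior mean = α'/β' = 161/25.

161/25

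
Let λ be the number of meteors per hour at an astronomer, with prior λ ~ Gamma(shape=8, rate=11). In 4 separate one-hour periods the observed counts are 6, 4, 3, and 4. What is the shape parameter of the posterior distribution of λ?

25

Total count: 6 + 4 + 3 + 4 = 17.
Total exposure: 4 hours.
The Gamma prior is conjugate for the Poisson rate, so λ | data ~ Gamma(8+17, 11+4) = Gamma(25, 15).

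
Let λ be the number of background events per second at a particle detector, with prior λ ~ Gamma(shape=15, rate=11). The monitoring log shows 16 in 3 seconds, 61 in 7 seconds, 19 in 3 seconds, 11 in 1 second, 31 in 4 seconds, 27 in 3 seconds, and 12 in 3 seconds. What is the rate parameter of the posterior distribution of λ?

35

Total count: 16 + 61 + 19 + 11 + 31 + 27 + 12 = 177.
Total exposure: 3 + 7 + 3 + 1 + 4 + 3 + 3 = 24 seconds.
By Gamma–Poisson conjugacy, the posterior is Gamma(α + Σx, β + Σt) = Gamma(15 + 177, 11 + 24) = Gamma(192, 35).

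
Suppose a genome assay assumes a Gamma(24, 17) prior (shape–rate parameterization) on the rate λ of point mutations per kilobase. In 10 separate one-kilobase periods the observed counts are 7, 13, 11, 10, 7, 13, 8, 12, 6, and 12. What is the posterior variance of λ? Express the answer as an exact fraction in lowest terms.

41/243

Total count: 7 + 13 + 11 + 10 + 7 + 13 + 8 + 12 + 6 + 12 = 99.
Total exposure: 10 kilobases.
The Gamma prior is conjugate for the Poisson rate, so λ | data ~ Gamma(24+99, 17+10) = Gamma(123, 27).
Posterior variance = α'/β'² = 123/729 = 41/243.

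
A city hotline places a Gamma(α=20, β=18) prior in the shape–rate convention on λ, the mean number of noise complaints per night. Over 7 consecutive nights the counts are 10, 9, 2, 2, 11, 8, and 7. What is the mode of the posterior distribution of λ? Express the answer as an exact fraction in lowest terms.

68/25

Total count: 10 + 9 + 2 + 2 + 11 + 8 + 7 = 49.
Total exposure: 7 nights.
Posterior: α' = 20 + 49 = 69, β' = 18 + 7 = 25.
Posterior mode = (α'−1)/β' = 68/25.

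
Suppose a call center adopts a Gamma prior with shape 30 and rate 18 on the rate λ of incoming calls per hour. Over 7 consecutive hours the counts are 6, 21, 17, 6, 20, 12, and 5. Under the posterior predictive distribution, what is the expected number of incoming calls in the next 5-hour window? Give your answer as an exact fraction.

Total count: 6 + 21 + 17 + 6 + 20 + 12 + 5 = 87.
Total exposure: 7 hours.
By Gamma–Poisson conjugacy, the posterior is Gamma(α + Σx, β + Σt) = Gamma(30 + 87, 18 + 7) = Gamma(117, 25).
Predictive mean over a 5-hour window = T·E[λ|data] = 5·117/25 = 117/5.

117/5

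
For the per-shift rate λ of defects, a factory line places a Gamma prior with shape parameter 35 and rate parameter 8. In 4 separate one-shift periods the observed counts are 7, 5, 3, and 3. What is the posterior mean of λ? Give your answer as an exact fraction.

53/12

Total count: 7 + 5 + 3 + 3 = 18.
Total exposure: 4 shifts.
Gamma(α, β) with Poisson data over total exposure Σt gives posterior Gamma(α+Σx, β+Σt) = Gamma(53, 12).
Posterior mean = α'/β' = 53/12.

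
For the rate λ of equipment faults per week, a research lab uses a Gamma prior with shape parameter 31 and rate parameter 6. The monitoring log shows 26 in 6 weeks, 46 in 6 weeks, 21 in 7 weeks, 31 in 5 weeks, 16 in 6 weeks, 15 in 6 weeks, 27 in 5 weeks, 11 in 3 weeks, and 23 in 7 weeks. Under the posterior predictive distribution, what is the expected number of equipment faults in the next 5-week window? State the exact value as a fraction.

65/3

Total count: 26 + 46 + 21 + 31 + 16 + 15 + 27 + 11 + 23 = 216.
Total exposure: 6 + 6 + 7 + 5 + 6 + 6 + 5 + 3 + 7 = 51 weeks.
Posterior: α' = 31 + 216 = 247, β' = 6 + 51 = 57.
Predictive mean over a 5-week window = T·E[λ|data] = 5·247/57 = 65/3.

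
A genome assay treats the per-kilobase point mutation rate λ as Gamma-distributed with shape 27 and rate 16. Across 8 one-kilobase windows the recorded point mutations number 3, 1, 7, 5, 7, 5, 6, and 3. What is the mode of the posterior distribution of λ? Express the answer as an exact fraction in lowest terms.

21/8

Total count: 3 + 1 + 7 + 5 + 7 + 5 + 6 + 3 = 37.
Total exposure: 8 kilobases.
Gamma(α, β) with Poisson data over total exposure Σt gives posterior Gamma(α+Σx, β+Σt) = Gamma(64, 24).
Posterior mode = (α'−1)/β' = 63/24 = 21/8.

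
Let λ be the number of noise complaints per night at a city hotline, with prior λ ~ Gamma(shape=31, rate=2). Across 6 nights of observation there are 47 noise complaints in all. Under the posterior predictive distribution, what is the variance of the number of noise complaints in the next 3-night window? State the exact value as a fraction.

1287/32

Total count 47 over total exposure 6 nights.
By Gamma–Poisson conjugacy, the posterior is Gamma(α + Σx, β + Σt) = Gamma(31 + 47, 2 + 6) = Gamma(78, 8).
The posterior predictive for a window of length T is Negative Binomial with variance T·α'·(β'+T)/β'² = 3·78·11/64 = 1287/32.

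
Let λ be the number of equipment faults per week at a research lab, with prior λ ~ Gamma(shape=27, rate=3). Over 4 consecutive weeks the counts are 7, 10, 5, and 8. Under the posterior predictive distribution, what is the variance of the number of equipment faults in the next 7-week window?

114

Total count: 7 + 10 + 5 + 8 = 30.
Total exposure: 4 weeks.
By Gamma–Poisson conjugacy, the posterior is Gamma(α + Σx, β + Σt) = Gamma(27 + 30, 3 + 4) = Gamma(57, 7).
The posterior predictive for a window of length T is Negative Binomial with variance T·α'·(β'+T)/β'² = 7·57·14/49 = 114.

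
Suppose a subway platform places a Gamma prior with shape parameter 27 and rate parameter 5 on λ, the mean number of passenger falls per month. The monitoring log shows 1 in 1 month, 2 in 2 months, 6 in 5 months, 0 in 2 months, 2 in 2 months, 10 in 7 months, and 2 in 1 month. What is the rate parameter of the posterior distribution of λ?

25

Total count: 1 + 2 + 6 + 0 + 2 + 10 + 2 = 23.
Total exposure: 1 + 2 + 5 + 2 + 2 + 7 + 1 = 20 months.
Conjugate update: add total count to the shape and total exposure to the rate, giving Gamma(50, 25).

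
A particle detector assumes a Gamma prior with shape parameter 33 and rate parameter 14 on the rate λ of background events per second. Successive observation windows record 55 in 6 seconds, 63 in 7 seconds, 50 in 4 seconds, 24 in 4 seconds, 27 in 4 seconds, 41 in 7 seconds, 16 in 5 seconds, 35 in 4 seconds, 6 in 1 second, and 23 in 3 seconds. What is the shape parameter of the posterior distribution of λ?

Total count: 55 + 63 + 50 + 24 + 27 + 41 + 16 + 35 + 6 + 23 = 340.
Total exposure: 6 + 7 + 4 + 4 + 4 + 7 + 5 + 4 + 1 + 3 = 45 seconds.
Gamma(α, β) with Poisson data over total exposure Σt gives posterior Gamma(α+Σx, β+Σt) = Gamma(373, 59).

373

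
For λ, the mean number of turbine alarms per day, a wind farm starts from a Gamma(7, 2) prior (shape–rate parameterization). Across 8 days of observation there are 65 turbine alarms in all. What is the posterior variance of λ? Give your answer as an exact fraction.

Total count 65 over total exposure 8 days.
Conjugate update: add total count to the shape and total exposure to the rate, giving Gamma(72, 10).
Posterior variance = α'/β'² = 72/100 = 18/25.

18/25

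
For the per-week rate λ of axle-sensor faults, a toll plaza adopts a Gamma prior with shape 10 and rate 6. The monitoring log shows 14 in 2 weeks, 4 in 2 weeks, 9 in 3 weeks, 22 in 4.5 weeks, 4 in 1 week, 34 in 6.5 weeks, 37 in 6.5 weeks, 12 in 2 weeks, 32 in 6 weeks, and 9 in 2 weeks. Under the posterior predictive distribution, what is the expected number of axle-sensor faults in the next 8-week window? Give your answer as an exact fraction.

Total count: 14 + 4 + 9 + 22 + 4 + 34 + 37 + 12 + 32 + 9 = 177.
Total exposure: 2 + 2 + 3 + 4.5 + 1 + 6.5 + 6.5 + 2 + 6 + 2 = 35.5 weeks.
By Gamma–Poisson conjugacy, the posterior is Gamma(α + Σx, β + Σt) = Gamma(10 + 177, 6 + 35.5) = Gamma(187, 83/2).
Predictive mean over an 8-week window = T·E[λ|data] = 8·187/(83/2) = 2992/83.

2992/83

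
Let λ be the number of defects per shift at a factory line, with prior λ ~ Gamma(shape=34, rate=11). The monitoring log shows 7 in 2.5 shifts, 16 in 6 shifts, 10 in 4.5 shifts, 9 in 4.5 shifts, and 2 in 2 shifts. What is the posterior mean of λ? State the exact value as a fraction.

Total count: 7 + 16 + 10 + 9 + 2 = 44.
Total exposure: 2.5 + 6 + 4.5 + 4.5 + 2 = 19.5 shifts.
The Gamma prior is conjugate for the Poisson rate, so λ | data ~ Gamma(34+44, 11+19.5) = Gamma(78, 61/2).
Posterior mean = α'/β' = 78/(61/2) = 156/61.

156/61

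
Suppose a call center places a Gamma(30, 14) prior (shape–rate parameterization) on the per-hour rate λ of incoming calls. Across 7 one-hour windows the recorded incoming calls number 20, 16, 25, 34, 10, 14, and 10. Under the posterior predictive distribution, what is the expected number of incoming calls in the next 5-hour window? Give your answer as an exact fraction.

265/7

Total count: 20 + 16 + 25 + 34 + 10 + 14 + 10 = 129.
Total exposure: 7 hours.
The Gamma prior is conjugate for the Poisson rate, so λ | data ~ Gamma(30+129, 14+7) = Gamma(159, 21).
Predictive mean over a 5-hour window = T·E[λ|data] = 5·159/21 = 265/7.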